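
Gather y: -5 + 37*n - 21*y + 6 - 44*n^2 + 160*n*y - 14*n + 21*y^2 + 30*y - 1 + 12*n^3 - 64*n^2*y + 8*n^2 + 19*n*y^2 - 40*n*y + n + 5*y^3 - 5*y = 12*n^3 - 36*n^2 + 24*n + 5*y^3 + y^2*(19*n + 21) + y*(-64*n^2 + 120*n + 4)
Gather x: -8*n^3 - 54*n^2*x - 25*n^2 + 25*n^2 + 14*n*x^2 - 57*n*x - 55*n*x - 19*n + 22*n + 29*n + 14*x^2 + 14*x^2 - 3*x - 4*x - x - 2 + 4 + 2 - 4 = -8*n^3 + 32*n + x^2*(14*n + 28) + x*(-54*n^2 - 112*n - 8)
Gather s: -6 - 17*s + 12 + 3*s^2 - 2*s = 3*s^2 - 19*s + 6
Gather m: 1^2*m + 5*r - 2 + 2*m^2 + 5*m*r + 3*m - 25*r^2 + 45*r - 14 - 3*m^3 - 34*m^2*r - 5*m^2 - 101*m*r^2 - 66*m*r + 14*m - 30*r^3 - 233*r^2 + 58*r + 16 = -3*m^3 + m^2*(-34*r - 3) + m*(-101*r^2 - 61*r + 18) - 30*r^3 - 258*r^2 + 108*r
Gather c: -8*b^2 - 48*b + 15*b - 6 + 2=-8*b^2 - 33*b - 4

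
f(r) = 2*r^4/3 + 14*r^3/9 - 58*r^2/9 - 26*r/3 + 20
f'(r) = 8*r^3/3 + 14*r^2/3 - 116*r/9 - 26/3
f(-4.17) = 32.86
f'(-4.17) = -67.14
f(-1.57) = 15.75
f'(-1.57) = 12.75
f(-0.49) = 22.55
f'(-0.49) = -1.54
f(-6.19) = 436.53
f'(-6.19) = -382.55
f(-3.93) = 19.14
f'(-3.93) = -47.80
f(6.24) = 1103.70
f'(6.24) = 740.54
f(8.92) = 4754.50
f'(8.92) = 2140.29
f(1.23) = 4.01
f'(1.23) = -12.50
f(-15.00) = 27200.00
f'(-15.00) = -7765.33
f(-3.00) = 0.00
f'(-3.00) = 0.00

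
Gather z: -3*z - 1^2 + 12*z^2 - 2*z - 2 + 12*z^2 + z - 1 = 24*z^2 - 4*z - 4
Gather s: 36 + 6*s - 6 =6*s + 30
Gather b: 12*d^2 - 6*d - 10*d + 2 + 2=12*d^2 - 16*d + 4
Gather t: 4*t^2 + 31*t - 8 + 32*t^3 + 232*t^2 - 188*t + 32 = 32*t^3 + 236*t^2 - 157*t + 24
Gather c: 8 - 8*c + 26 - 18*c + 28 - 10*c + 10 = 72 - 36*c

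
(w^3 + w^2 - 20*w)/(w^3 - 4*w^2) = (w + 5)/w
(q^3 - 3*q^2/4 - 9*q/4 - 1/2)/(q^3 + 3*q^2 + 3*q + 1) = (4*q^2 - 7*q - 2)/(4*(q^2 + 2*q + 1))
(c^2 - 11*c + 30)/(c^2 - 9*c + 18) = (c - 5)/(c - 3)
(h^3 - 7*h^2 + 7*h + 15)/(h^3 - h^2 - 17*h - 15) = (h - 3)/(h + 3)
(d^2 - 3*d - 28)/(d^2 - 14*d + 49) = (d + 4)/(d - 7)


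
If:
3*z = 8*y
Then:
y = 3*z/8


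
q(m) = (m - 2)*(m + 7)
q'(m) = 2*m + 5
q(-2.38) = -20.24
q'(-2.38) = 0.24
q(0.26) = -12.63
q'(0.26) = 5.52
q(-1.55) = -19.35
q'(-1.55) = 1.90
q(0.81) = -9.29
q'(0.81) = 6.62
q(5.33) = 41.06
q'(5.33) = 15.66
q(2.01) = 0.09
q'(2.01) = 9.02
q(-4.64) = -15.67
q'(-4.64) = -4.28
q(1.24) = -6.26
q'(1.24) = 7.48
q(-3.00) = -20.00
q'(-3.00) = -1.00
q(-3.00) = -20.00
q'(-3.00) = -1.00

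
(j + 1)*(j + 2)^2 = j^3 + 5*j^2 + 8*j + 4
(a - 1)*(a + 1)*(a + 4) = a^3 + 4*a^2 - a - 4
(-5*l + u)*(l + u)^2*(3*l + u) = -15*l^4 - 32*l^3*u - 18*l^2*u^2 + u^4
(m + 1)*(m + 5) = m^2 + 6*m + 5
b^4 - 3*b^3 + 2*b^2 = b^2*(b - 2)*(b - 1)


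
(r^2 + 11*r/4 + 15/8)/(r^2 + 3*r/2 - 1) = (8*r^2 + 22*r + 15)/(4*(2*r^2 + 3*r - 2))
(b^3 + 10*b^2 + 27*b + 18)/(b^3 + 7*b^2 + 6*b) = (b + 3)/b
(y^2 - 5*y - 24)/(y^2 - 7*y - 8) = (y + 3)/(y + 1)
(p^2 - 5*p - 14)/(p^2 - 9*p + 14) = (p + 2)/(p - 2)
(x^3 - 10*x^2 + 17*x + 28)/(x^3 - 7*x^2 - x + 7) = (x - 4)/(x - 1)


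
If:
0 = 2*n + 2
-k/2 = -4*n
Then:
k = -8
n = -1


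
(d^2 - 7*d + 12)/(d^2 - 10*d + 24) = (d - 3)/(d - 6)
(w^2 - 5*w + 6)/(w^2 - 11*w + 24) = (w - 2)/(w - 8)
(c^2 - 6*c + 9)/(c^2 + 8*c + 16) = (c^2 - 6*c + 9)/(c^2 + 8*c + 16)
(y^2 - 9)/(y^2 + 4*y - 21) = (y + 3)/(y + 7)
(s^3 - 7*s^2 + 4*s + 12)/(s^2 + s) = s - 8 + 12/s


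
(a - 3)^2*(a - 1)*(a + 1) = a^4 - 6*a^3 + 8*a^2 + 6*a - 9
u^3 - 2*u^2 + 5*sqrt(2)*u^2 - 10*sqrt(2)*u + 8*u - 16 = (u - 2)*(u + sqrt(2))*(u + 4*sqrt(2))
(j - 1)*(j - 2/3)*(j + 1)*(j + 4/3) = j^4 + 2*j^3/3 - 17*j^2/9 - 2*j/3 + 8/9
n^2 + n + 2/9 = (n + 1/3)*(n + 2/3)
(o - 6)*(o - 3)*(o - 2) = o^3 - 11*o^2 + 36*o - 36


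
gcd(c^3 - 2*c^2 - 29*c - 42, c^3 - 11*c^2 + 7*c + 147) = c^2 - 4*c - 21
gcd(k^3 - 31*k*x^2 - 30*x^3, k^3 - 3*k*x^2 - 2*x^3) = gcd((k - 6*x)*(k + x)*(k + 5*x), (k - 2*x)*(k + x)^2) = k + x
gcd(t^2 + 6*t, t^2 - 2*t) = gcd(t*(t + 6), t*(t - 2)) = t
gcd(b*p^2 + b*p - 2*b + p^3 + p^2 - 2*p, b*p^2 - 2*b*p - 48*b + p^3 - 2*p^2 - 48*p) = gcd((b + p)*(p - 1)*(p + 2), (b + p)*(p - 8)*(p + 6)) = b + p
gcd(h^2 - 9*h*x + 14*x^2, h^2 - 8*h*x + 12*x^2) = -h + 2*x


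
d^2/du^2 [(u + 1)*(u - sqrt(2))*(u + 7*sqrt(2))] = 6*u + 2 + 12*sqrt(2)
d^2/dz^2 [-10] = 0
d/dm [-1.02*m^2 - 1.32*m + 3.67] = -2.04*m - 1.32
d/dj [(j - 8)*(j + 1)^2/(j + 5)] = (j + 1)*(-(j - 8)*(j + 1) + 3*(j - 5)*(j + 5))/(j + 5)^2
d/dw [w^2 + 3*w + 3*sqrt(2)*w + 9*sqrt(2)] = 2*w + 3 + 3*sqrt(2)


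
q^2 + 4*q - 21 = (q - 3)*(q + 7)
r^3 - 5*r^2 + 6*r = r*(r - 3)*(r - 2)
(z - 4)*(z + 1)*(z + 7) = z^3 + 4*z^2 - 25*z - 28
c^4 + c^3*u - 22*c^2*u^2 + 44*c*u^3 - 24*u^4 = (c - 2*u)^2*(c - u)*(c + 6*u)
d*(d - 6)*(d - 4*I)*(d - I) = d^4 - 6*d^3 - 5*I*d^3 - 4*d^2 + 30*I*d^2 + 24*d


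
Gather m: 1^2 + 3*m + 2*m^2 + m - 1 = 2*m^2 + 4*m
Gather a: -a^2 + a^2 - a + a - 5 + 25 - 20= 0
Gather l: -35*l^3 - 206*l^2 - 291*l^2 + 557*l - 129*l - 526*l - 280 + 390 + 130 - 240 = -35*l^3 - 497*l^2 - 98*l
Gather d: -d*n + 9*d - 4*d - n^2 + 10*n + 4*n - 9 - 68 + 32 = d*(5 - n) - n^2 + 14*n - 45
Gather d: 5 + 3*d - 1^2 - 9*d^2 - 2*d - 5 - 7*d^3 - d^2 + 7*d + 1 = -7*d^3 - 10*d^2 + 8*d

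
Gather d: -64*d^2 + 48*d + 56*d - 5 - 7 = -64*d^2 + 104*d - 12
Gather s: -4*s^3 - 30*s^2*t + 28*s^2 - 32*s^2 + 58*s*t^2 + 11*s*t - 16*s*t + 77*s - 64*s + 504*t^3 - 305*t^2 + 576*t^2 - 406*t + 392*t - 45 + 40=-4*s^3 + s^2*(-30*t - 4) + s*(58*t^2 - 5*t + 13) + 504*t^3 + 271*t^2 - 14*t - 5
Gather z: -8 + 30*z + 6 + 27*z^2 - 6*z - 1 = 27*z^2 + 24*z - 3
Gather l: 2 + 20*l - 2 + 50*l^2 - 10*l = 50*l^2 + 10*l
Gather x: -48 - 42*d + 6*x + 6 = -42*d + 6*x - 42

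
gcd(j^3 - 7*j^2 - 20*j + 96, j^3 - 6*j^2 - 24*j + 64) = j^2 - 4*j - 32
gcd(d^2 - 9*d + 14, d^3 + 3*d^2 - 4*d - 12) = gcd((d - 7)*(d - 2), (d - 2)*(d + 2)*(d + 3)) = d - 2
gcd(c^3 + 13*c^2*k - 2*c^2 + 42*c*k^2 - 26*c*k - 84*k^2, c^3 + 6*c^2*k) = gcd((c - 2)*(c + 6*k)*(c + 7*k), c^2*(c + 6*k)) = c + 6*k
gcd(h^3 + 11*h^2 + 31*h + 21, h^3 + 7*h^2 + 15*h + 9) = h^2 + 4*h + 3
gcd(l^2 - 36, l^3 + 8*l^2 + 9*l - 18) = l + 6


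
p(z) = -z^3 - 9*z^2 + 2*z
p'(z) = -3*z^2 - 18*z + 2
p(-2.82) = -54.79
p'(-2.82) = 28.90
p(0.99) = -7.81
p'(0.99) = -18.76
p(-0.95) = -9.17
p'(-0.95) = 16.39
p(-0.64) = -4.70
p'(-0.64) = 12.29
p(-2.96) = -58.84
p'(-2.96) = 29.00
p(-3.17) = -64.93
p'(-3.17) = 28.91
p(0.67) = -3.00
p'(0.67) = -11.41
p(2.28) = -54.08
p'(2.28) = -54.64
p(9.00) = -1440.00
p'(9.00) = -403.00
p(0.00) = 0.00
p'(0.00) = 2.00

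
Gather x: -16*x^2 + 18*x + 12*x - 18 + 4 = -16*x^2 + 30*x - 14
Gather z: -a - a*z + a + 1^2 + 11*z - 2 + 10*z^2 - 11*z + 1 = -a*z + 10*z^2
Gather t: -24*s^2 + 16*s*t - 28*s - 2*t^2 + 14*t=-24*s^2 - 28*s - 2*t^2 + t*(16*s + 14)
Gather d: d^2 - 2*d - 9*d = d^2 - 11*d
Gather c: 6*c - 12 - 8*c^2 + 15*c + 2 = -8*c^2 + 21*c - 10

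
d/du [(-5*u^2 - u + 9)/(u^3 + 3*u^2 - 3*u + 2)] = (5*u^4 + 2*u^3 - 9*u^2 - 74*u + 25)/(u^6 + 6*u^5 + 3*u^4 - 14*u^3 + 21*u^2 - 12*u + 4)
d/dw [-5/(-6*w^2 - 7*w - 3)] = 5*(-12*w - 7)/(6*w^2 + 7*w + 3)^2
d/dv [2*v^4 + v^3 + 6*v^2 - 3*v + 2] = 8*v^3 + 3*v^2 + 12*v - 3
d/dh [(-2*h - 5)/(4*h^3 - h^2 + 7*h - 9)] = (-8*h^3 + 2*h^2 - 14*h + (2*h + 5)*(12*h^2 - 2*h + 7) + 18)/(4*h^3 - h^2 + 7*h - 9)^2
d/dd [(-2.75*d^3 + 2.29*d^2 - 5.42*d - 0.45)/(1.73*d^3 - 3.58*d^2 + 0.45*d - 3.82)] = (5.8833*d^4 + 16.2782*d^3 + 15.4774*d^2 - 20.7176*d + 20.9069)/(2.9929*d^6 - 12.3868*d^5 + 14.3734*d^4 - 16.4392*d^3 + 27.5537*d^2 - 3.438*d + 14.5924)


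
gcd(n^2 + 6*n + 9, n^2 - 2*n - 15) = n + 3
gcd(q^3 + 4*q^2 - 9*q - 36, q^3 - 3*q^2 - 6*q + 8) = 1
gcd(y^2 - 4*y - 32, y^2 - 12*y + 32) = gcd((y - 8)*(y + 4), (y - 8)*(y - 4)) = y - 8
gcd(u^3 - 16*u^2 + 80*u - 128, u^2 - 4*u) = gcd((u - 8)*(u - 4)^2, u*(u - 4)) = u - 4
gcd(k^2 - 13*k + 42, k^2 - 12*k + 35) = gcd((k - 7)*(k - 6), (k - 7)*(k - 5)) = k - 7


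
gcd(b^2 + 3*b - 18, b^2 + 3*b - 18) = b^2 + 3*b - 18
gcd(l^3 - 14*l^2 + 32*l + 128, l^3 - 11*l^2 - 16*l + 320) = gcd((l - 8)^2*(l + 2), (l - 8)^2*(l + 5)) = l^2 - 16*l + 64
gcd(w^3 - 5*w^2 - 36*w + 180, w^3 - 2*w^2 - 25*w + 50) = w - 5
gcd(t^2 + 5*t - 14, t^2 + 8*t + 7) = t + 7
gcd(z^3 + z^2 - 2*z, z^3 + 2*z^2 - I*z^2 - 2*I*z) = z^2 + 2*z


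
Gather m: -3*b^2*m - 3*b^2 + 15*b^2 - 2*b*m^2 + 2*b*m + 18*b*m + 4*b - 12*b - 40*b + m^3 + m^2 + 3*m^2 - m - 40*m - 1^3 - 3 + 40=12*b^2 - 48*b + m^3 + m^2*(4 - 2*b) + m*(-3*b^2 + 20*b - 41) + 36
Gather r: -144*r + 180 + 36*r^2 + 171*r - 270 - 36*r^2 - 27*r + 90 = 0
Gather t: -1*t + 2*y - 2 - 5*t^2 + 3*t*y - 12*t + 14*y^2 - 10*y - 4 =-5*t^2 + t*(3*y - 13) + 14*y^2 - 8*y - 6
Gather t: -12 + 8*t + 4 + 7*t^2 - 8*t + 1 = 7*t^2 - 7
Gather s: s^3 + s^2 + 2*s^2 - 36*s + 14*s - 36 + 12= s^3 + 3*s^2 - 22*s - 24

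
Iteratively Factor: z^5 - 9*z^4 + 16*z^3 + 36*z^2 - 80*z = (z - 5)*(z^4 - 4*z^3 - 4*z^2 + 16*z) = z*(z - 5)*(z^3 - 4*z^2 - 4*z + 16) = z*(z - 5)*(z + 2)*(z^2 - 6*z + 8) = z*(z - 5)*(z - 4)*(z + 2)*(z - 2)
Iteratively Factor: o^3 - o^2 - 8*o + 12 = (o + 3)*(o^2 - 4*o + 4) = (o - 2)*(o + 3)*(o - 2)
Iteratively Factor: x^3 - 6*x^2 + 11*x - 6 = (x - 2)*(x^2 - 4*x + 3) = (x - 2)*(x - 1)*(x - 3)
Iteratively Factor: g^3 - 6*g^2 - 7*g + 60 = (g - 5)*(g^2 - g - 12) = (g - 5)*(g + 3)*(g - 4)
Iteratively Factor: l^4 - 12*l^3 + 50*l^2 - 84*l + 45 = (l - 1)*(l^3 - 11*l^2 + 39*l - 45) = (l - 5)*(l - 1)*(l^2 - 6*l + 9) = (l - 5)*(l - 3)*(l - 1)*(l - 3)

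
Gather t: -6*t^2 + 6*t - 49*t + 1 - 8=-6*t^2 - 43*t - 7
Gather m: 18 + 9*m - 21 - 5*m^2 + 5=-5*m^2 + 9*m + 2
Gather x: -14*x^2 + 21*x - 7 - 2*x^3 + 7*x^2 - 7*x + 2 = -2*x^3 - 7*x^2 + 14*x - 5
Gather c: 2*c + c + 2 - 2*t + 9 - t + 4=3*c - 3*t + 15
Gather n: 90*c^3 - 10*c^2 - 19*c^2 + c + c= 90*c^3 - 29*c^2 + 2*c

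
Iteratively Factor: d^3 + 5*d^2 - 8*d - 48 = (d + 4)*(d^2 + d - 12) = (d - 3)*(d + 4)*(d + 4)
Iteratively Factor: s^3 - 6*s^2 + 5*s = (s - 5)*(s^2 - s) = s*(s - 5)*(s - 1)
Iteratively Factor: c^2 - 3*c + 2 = (c - 2)*(c - 1)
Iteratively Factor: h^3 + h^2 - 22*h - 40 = (h - 5)*(h^2 + 6*h + 8) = (h - 5)*(h + 4)*(h + 2)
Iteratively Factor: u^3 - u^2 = (u - 1)*(u^2) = u*(u - 1)*(u)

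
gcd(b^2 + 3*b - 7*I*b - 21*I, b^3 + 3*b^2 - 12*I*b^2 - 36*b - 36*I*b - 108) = b + 3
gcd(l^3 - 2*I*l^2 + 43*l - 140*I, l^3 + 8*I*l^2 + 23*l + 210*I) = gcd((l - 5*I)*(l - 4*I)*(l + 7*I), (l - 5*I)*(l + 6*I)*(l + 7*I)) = l^2 + 2*I*l + 35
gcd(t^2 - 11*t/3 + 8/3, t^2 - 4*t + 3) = t - 1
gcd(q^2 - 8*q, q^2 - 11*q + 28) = 1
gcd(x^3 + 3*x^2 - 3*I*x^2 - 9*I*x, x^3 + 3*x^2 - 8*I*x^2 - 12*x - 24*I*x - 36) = x + 3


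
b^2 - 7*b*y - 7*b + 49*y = (b - 7)*(b - 7*y)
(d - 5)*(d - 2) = d^2 - 7*d + 10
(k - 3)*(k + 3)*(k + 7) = k^3 + 7*k^2 - 9*k - 63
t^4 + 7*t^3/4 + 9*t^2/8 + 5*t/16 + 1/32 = (t + 1/4)*(t + 1/2)^3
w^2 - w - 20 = (w - 5)*(w + 4)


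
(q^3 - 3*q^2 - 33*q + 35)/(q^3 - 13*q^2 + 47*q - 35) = (q + 5)/(q - 5)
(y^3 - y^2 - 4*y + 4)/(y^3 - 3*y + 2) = (y - 2)/(y - 1)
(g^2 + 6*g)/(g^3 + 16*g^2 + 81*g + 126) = g/(g^2 + 10*g + 21)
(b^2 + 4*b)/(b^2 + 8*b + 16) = b/(b + 4)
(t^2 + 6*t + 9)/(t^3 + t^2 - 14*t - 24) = (t + 3)/(t^2 - 2*t - 8)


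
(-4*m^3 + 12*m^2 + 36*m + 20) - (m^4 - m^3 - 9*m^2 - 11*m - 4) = -m^4 - 3*m^3 + 21*m^2 + 47*m + 24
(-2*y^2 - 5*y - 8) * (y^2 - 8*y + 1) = -2*y^4 + 11*y^3 + 30*y^2 + 59*y - 8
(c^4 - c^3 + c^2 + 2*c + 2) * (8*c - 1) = 8*c^5 - 9*c^4 + 9*c^3 + 15*c^2 + 14*c - 2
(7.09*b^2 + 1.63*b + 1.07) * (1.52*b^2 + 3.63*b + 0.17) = 10.7768*b^4 + 28.2143*b^3 + 8.7486*b^2 + 4.1612*b + 0.1819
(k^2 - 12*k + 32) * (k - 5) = k^3 - 17*k^2 + 92*k - 160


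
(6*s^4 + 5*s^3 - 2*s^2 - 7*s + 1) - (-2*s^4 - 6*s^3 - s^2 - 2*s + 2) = 8*s^4 + 11*s^3 - s^2 - 5*s - 1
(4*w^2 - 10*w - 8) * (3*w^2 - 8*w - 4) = 12*w^4 - 62*w^3 + 40*w^2 + 104*w + 32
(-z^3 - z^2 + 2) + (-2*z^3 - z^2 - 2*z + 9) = -3*z^3 - 2*z^2 - 2*z + 11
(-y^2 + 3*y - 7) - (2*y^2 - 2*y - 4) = -3*y^2 + 5*y - 3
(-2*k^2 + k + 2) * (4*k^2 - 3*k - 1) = -8*k^4 + 10*k^3 + 7*k^2 - 7*k - 2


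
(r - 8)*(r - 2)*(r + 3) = r^3 - 7*r^2 - 14*r + 48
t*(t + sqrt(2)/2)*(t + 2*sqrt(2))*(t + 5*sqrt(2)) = t^4 + 15*sqrt(2)*t^3/2 + 27*t^2 + 10*sqrt(2)*t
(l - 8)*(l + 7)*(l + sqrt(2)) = l^3 - l^2 + sqrt(2)*l^2 - 56*l - sqrt(2)*l - 56*sqrt(2)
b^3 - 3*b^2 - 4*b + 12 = (b - 3)*(b - 2)*(b + 2)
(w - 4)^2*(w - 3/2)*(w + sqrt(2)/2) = w^4 - 19*w^3/2 + sqrt(2)*w^3/2 - 19*sqrt(2)*w^2/4 + 28*w^2 - 24*w + 14*sqrt(2)*w - 12*sqrt(2)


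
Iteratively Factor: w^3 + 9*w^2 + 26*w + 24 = (w + 3)*(w^2 + 6*w + 8) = (w + 2)*(w + 3)*(w + 4)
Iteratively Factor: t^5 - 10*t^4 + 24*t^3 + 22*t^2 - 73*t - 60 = (t + 1)*(t^4 - 11*t^3 + 35*t^2 - 13*t - 60) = (t + 1)^2*(t^3 - 12*t^2 + 47*t - 60) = (t - 4)*(t + 1)^2*(t^2 - 8*t + 15) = (t - 5)*(t - 4)*(t + 1)^2*(t - 3)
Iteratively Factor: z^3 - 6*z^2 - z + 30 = (z - 5)*(z^2 - z - 6) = (z - 5)*(z + 2)*(z - 3)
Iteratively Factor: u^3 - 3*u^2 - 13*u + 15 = (u + 3)*(u^2 - 6*u + 5) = (u - 5)*(u + 3)*(u - 1)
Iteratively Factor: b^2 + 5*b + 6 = (b + 2)*(b + 3)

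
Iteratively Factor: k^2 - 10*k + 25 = (k - 5)*(k - 5)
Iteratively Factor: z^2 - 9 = (z - 3)*(z + 3)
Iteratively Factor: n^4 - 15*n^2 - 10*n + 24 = (n + 2)*(n^3 - 2*n^2 - 11*n + 12) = (n + 2)*(n + 3)*(n^2 - 5*n + 4) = (n - 1)*(n + 2)*(n + 3)*(n - 4)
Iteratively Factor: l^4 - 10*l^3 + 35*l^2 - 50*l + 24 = (l - 2)*(l^3 - 8*l^2 + 19*l - 12) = (l - 2)*(l - 1)*(l^2 - 7*l + 12) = (l - 3)*(l - 2)*(l - 1)*(l - 4)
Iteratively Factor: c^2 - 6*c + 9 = (c - 3)*(c - 3)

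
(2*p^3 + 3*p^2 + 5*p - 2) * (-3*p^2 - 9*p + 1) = -6*p^5 - 27*p^4 - 40*p^3 - 36*p^2 + 23*p - 2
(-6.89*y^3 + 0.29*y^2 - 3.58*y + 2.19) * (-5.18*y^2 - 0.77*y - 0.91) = 35.6902*y^5 + 3.8031*y^4 + 24.591*y^3 - 8.8515*y^2 + 1.5715*y - 1.9929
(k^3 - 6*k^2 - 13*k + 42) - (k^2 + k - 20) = k^3 - 7*k^2 - 14*k + 62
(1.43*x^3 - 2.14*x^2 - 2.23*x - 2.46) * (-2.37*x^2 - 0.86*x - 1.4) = -3.3891*x^5 + 3.842*x^4 + 5.1235*x^3 + 10.744*x^2 + 5.2376*x + 3.444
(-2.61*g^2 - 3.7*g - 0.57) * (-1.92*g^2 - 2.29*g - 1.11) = 5.0112*g^4 + 13.0809*g^3 + 12.4645*g^2 + 5.4123*g + 0.6327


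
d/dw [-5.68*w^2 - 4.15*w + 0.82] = -11.36*w - 4.15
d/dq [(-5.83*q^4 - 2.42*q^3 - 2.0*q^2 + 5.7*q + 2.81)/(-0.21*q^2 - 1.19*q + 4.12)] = (2.4486*q^5 + 21.3213*q^4 - 90.3188*q^3 - 26.3342*q^2 - 15.2998*q + 26.8279)/(0.0441*q^4 + 0.4998*q^3 - 0.3143*q^2 - 9.8056*q + 16.9744)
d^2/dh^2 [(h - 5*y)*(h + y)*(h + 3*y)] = 6*h - 2*y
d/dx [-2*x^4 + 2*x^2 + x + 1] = -8*x^3 + 4*x + 1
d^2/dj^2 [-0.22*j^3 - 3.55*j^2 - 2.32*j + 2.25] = -1.32*j - 7.1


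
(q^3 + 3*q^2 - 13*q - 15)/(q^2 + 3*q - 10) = (q^2 - 2*q - 3)/(q - 2)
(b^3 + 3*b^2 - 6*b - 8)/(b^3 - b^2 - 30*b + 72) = (b^3 + 3*b^2 - 6*b - 8)/(b^3 - b^2 - 30*b + 72)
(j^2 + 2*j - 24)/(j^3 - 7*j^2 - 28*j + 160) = (j + 6)/(j^2 - 3*j - 40)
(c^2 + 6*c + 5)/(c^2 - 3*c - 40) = (c + 1)/(c - 8)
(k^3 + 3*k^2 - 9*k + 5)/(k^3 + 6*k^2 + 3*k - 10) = (k - 1)/(k + 2)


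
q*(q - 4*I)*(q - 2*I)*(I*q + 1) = I*q^4 + 7*q^3 - 14*I*q^2 - 8*q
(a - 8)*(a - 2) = a^2 - 10*a + 16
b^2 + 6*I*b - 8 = (b + 2*I)*(b + 4*I)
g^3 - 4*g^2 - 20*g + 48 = (g - 6)*(g - 2)*(g + 4)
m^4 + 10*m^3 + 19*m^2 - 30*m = m*(m - 1)*(m + 5)*(m + 6)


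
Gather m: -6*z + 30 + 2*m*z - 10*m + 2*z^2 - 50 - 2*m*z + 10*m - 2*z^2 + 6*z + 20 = 0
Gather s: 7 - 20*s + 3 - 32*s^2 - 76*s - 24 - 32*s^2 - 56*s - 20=-64*s^2 - 152*s - 34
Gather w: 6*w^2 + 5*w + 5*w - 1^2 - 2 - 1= 6*w^2 + 10*w - 4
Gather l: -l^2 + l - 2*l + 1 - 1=-l^2 - l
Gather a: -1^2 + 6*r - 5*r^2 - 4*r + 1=-5*r^2 + 2*r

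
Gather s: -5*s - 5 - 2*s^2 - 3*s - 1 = -2*s^2 - 8*s - 6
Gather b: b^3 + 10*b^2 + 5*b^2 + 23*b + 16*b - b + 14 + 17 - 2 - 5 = b^3 + 15*b^2 + 38*b + 24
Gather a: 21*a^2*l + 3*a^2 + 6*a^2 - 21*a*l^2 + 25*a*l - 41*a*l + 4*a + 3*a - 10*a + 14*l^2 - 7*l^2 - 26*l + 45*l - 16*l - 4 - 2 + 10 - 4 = a^2*(21*l + 9) + a*(-21*l^2 - 16*l - 3) + 7*l^2 + 3*l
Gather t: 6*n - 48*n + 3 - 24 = -42*n - 21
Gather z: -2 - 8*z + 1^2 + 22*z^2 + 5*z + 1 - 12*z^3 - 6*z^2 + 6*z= -12*z^3 + 16*z^2 + 3*z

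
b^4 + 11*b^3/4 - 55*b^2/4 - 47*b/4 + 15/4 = (b - 3)*(b - 1/4)*(b + 1)*(b + 5)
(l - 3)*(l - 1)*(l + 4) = l^3 - 13*l + 12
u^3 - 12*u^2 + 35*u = u*(u - 7)*(u - 5)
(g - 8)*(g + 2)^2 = g^3 - 4*g^2 - 28*g - 32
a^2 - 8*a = a*(a - 8)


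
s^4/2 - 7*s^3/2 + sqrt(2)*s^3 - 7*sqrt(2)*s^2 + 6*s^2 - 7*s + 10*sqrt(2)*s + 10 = (s/2 + sqrt(2)/2)*(s - 5)*(s - 2)*(s + sqrt(2))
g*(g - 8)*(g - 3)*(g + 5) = g^4 - 6*g^3 - 31*g^2 + 120*g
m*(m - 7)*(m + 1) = m^3 - 6*m^2 - 7*m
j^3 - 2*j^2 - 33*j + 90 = (j - 5)*(j - 3)*(j + 6)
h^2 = h^2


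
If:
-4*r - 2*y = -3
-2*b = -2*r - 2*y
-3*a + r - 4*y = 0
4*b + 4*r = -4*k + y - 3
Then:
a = 1/4 - 3*y/2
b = y/2 + 3/4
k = y/4 - 9/4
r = 3/4 - y/2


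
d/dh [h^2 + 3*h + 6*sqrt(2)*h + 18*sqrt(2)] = 2*h + 3 + 6*sqrt(2)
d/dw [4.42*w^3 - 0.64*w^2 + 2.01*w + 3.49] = 13.26*w^2 - 1.28*w + 2.01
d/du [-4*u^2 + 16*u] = 16 - 8*u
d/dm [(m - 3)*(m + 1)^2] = (m + 1)*(3*m - 5)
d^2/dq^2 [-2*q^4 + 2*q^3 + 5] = 12*q*(1 - 2*q)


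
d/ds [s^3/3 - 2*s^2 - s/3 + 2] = s^2 - 4*s - 1/3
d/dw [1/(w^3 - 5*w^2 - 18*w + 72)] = (-3*w^2 + 10*w + 18)/(w^3 - 5*w^2 - 18*w + 72)^2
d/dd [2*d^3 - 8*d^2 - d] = 6*d^2 - 16*d - 1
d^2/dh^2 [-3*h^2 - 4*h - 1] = -6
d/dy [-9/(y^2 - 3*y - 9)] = 9*(2*y - 3)/(-y^2 + 3*y + 9)^2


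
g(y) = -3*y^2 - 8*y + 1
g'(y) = -6*y - 8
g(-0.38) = 3.61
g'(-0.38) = -5.72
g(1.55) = -18.61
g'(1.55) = -17.30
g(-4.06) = -15.97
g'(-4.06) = 16.36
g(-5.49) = -45.50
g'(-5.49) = 24.94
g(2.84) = -45.92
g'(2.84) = -25.04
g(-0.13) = 1.99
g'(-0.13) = -7.22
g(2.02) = -27.40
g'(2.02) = -20.12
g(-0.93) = 5.85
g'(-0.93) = -2.42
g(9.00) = -314.00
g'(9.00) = -62.00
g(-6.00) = -59.00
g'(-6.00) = 28.00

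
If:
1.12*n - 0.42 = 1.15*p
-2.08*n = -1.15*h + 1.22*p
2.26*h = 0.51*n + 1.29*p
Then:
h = -0.14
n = 0.09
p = -0.28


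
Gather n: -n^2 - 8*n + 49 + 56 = -n^2 - 8*n + 105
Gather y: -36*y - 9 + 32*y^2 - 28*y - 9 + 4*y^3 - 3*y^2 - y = 4*y^3 + 29*y^2 - 65*y - 18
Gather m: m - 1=m - 1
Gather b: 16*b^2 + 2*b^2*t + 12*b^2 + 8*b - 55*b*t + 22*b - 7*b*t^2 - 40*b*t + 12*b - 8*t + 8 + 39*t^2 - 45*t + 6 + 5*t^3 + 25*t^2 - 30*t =b^2*(2*t + 28) + b*(-7*t^2 - 95*t + 42) + 5*t^3 + 64*t^2 - 83*t + 14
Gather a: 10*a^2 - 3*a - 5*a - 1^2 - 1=10*a^2 - 8*a - 2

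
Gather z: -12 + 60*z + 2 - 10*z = 50*z - 10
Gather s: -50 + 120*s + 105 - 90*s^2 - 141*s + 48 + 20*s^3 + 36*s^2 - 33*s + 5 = 20*s^3 - 54*s^2 - 54*s + 108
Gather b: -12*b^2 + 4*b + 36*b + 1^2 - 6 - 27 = -12*b^2 + 40*b - 32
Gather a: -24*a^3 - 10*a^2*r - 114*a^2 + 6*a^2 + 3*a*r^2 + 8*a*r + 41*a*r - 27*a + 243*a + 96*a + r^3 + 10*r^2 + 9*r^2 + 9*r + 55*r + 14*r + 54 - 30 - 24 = -24*a^3 + a^2*(-10*r - 108) + a*(3*r^2 + 49*r + 312) + r^3 + 19*r^2 + 78*r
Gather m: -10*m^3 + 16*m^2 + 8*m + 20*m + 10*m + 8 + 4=-10*m^3 + 16*m^2 + 38*m + 12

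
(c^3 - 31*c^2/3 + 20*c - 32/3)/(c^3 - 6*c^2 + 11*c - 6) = (3*c^2 - 28*c + 32)/(3*(c^2 - 5*c + 6))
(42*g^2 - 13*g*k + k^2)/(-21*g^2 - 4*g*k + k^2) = (-6*g + k)/(3*g + k)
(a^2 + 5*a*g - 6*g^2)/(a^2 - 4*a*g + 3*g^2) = (a + 6*g)/(a - 3*g)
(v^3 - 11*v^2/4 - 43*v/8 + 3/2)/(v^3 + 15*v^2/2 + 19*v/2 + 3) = (8*v^3 - 22*v^2 - 43*v + 12)/(4*(2*v^3 + 15*v^2 + 19*v + 6))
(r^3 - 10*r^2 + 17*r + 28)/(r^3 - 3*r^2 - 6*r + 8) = (r^2 - 6*r - 7)/(r^2 + r - 2)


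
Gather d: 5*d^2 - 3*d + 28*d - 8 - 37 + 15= 5*d^2 + 25*d - 30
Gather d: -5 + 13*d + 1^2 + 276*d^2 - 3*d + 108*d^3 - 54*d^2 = 108*d^3 + 222*d^2 + 10*d - 4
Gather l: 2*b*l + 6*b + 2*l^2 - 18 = 2*b*l + 6*b + 2*l^2 - 18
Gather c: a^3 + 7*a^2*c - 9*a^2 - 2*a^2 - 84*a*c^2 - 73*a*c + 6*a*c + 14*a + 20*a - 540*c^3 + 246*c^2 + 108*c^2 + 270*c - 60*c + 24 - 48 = a^3 - 11*a^2 + 34*a - 540*c^3 + c^2*(354 - 84*a) + c*(7*a^2 - 67*a + 210) - 24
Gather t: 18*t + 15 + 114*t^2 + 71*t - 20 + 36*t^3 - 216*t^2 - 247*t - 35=36*t^3 - 102*t^2 - 158*t - 40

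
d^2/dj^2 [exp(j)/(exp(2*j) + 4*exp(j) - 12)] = (exp(4*j) - 4*exp(3*j) + 72*exp(2*j) + 48*exp(j) + 144)*exp(j)/(exp(6*j) + 12*exp(5*j) + 12*exp(4*j) - 224*exp(3*j) - 144*exp(2*j) + 1728*exp(j) - 1728)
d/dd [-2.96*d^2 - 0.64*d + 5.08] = -5.92*d - 0.64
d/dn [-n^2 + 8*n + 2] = 8 - 2*n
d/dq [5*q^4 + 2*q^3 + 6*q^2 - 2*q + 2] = 20*q^3 + 6*q^2 + 12*q - 2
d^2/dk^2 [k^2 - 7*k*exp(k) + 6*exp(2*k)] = -7*k*exp(k) + 24*exp(2*k) - 14*exp(k) + 2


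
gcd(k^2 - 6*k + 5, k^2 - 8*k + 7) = k - 1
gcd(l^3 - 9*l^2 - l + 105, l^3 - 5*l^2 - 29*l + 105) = l - 7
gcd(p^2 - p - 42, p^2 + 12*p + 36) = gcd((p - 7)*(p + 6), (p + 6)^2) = p + 6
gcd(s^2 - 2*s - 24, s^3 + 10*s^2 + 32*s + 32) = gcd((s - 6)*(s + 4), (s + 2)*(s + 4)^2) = s + 4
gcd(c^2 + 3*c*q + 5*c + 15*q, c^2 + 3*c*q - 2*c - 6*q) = c + 3*q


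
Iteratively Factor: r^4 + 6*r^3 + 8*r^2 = (r)*(r^3 + 6*r^2 + 8*r) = r*(r + 2)*(r^2 + 4*r) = r*(r + 2)*(r + 4)*(r)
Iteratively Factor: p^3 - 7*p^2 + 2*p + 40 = (p - 5)*(p^2 - 2*p - 8) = (p - 5)*(p - 4)*(p + 2)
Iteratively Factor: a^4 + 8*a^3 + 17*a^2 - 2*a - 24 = (a + 3)*(a^3 + 5*a^2 + 2*a - 8) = (a - 1)*(a + 3)*(a^2 + 6*a + 8) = (a - 1)*(a + 2)*(a + 3)*(a + 4)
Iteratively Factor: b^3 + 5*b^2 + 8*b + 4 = (b + 2)*(b^2 + 3*b + 2) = (b + 1)*(b + 2)*(b + 2)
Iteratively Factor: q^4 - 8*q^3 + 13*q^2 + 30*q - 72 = (q - 3)*(q^3 - 5*q^2 - 2*q + 24) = (q - 3)*(q + 2)*(q^2 - 7*q + 12) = (q - 4)*(q - 3)*(q + 2)*(q - 3)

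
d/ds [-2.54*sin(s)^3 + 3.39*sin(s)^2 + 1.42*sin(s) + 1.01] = (-7.62*sin(s)^2 + 6.78*sin(s) + 1.42)*cos(s)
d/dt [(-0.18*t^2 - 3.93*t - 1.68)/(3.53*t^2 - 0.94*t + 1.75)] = (14.0421*t^2 + 11.2308*t - 8.4567)/(12.4609*t^4 - 6.6364*t^3 + 13.2386*t^2 - 3.29*t + 3.0625)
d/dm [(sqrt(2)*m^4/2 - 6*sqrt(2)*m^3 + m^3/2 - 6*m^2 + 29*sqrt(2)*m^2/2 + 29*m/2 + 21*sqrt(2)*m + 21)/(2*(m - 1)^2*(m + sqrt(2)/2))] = (2*sqrt(2)*m^5 - 6*sqrt(2)*m^4 + 4*m^4 - 9*sqrt(2)*m^3 - 12*m^3 - 229*sqrt(2)*m^2 - 20*m^2 - 452*m - 5*sqrt(2)*m - 113*sqrt(2))/(4*(2*m^5 - 6*m^4 + 2*sqrt(2)*m^4 - 6*sqrt(2)*m^3 + 7*m^3 - 5*m^2 + 6*sqrt(2)*m^2 - 2*sqrt(2)*m + 3*m - 1))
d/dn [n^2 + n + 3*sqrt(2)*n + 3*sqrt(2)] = 2*n + 1 + 3*sqrt(2)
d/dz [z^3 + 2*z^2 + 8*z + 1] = 3*z^2 + 4*z + 8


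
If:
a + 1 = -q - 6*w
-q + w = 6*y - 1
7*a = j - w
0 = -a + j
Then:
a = 2/41 - 6*y/41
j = 2/41 - 6*y/41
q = 29/41 - 210*y/41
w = 36*y/41 - 12/41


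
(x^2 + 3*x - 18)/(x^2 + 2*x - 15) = (x + 6)/(x + 5)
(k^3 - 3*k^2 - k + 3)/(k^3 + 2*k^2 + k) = (k^2 - 4*k + 3)/(k*(k + 1))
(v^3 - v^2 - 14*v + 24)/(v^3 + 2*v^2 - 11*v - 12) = (v - 2)/(v + 1)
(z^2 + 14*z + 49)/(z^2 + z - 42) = (z + 7)/(z - 6)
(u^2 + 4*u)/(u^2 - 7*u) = (u + 4)/(u - 7)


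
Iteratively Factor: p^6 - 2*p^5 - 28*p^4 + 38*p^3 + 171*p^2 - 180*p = (p + 4)*(p^5 - 6*p^4 - 4*p^3 + 54*p^2 - 45*p) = (p - 1)*(p + 4)*(p^4 - 5*p^3 - 9*p^2 + 45*p) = p*(p - 1)*(p + 4)*(p^3 - 5*p^2 - 9*p + 45) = p*(p - 3)*(p - 1)*(p + 4)*(p^2 - 2*p - 15) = p*(p - 5)*(p - 3)*(p - 1)*(p + 4)*(p + 3)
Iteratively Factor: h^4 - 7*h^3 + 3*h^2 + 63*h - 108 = (h - 3)*(h^3 - 4*h^2 - 9*h + 36) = (h - 3)^2*(h^2 - h - 12) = (h - 3)^2*(h + 3)*(h - 4)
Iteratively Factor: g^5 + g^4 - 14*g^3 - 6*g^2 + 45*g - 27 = (g - 1)*(g^4 + 2*g^3 - 12*g^2 - 18*g + 27) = (g - 1)*(g + 3)*(g^3 - g^2 - 9*g + 9) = (g - 1)*(g + 3)^2*(g^2 - 4*g + 3) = (g - 3)*(g - 1)*(g + 3)^2*(g - 1)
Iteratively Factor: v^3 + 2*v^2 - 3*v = (v + 3)*(v^2 - v) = (v - 1)*(v + 3)*(v)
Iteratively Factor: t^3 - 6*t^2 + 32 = (t + 2)*(t^2 - 8*t + 16) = (t - 4)*(t + 2)*(t - 4)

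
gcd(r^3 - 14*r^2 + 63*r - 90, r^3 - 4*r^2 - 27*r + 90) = r^2 - 9*r + 18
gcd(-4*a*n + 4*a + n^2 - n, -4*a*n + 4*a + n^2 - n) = 4*a*n - 4*a - n^2 + n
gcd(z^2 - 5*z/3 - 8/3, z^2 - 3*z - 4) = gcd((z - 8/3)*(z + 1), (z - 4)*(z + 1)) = z + 1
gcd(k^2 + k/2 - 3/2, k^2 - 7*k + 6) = k - 1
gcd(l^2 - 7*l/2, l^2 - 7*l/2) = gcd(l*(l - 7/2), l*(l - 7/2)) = l^2 - 7*l/2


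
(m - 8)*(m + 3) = m^2 - 5*m - 24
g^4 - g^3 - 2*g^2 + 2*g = g*(g - 1)*(g - sqrt(2))*(g + sqrt(2))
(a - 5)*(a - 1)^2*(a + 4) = a^4 - 3*a^3 - 17*a^2 + 39*a - 20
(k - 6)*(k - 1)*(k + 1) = k^3 - 6*k^2 - k + 6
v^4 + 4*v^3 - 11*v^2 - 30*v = v*(v - 3)*(v + 2)*(v + 5)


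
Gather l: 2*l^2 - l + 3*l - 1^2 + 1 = 2*l^2 + 2*l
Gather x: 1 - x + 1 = 2 - x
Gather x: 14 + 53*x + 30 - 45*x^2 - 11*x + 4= -45*x^2 + 42*x + 48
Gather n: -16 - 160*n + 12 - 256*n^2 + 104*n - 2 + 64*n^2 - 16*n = -192*n^2 - 72*n - 6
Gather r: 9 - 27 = -18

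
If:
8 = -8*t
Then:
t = -1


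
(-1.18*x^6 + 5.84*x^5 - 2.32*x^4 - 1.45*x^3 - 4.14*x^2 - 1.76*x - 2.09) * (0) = 0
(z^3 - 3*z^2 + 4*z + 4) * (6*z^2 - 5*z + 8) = 6*z^5 - 23*z^4 + 47*z^3 - 20*z^2 + 12*z + 32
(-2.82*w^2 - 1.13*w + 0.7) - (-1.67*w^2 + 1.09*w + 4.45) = -1.15*w^2 - 2.22*w - 3.75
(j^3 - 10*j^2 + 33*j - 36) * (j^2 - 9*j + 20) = j^5 - 19*j^4 + 143*j^3 - 533*j^2 + 984*j - 720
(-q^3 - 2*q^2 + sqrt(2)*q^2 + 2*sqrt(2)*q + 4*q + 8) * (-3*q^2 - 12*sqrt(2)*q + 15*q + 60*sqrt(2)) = 3*q^5 - 9*q^4 + 9*sqrt(2)*q^4 - 66*q^3 - 27*sqrt(2)*q^3 - 138*sqrt(2)*q^2 + 108*q^2 + 144*sqrt(2)*q + 360*q + 480*sqrt(2)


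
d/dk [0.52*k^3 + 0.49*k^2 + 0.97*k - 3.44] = 1.56*k^2 + 0.98*k + 0.97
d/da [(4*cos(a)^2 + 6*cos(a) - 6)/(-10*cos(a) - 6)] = 2*(5*cos(a)^2 + 6*cos(a) + 12)*sin(a)/(5*cos(a) + 3)^2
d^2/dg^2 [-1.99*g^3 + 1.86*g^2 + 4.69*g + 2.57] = 3.72 - 11.94*g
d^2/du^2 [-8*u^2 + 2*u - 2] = -16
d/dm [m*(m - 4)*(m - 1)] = 3*m^2 - 10*m + 4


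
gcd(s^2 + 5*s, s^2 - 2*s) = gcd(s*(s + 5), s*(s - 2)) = s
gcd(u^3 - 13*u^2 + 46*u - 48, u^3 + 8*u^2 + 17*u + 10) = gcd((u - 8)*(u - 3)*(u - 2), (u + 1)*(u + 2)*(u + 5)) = 1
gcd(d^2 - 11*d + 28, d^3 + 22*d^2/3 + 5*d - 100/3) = 1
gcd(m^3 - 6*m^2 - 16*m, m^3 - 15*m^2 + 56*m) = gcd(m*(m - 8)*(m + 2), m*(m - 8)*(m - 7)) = m^2 - 8*m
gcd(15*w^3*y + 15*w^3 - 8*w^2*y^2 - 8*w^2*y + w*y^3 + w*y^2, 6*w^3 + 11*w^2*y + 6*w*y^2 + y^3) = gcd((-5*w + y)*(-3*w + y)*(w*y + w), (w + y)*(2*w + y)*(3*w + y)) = 1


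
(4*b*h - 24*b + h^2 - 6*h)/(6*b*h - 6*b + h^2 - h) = (4*b*h - 24*b + h^2 - 6*h)/(6*b*h - 6*b + h^2 - h)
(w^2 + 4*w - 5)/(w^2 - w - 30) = (w - 1)/(w - 6)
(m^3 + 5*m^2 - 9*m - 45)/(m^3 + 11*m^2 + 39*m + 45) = (m - 3)/(m + 3)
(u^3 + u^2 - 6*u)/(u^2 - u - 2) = u*(u + 3)/(u + 1)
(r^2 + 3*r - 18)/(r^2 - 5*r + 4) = (r^2 + 3*r - 18)/(r^2 - 5*r + 4)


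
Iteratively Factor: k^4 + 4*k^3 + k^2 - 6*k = (k + 3)*(k^3 + k^2 - 2*k) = k*(k + 3)*(k^2 + k - 2) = k*(k + 2)*(k + 3)*(k - 1)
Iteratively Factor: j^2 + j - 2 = (j - 1)*(j + 2)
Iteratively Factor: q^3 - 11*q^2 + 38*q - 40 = (q - 2)*(q^2 - 9*q + 20) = (q - 4)*(q - 2)*(q - 5)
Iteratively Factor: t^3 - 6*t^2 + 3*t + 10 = (t - 5)*(t^2 - t - 2) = (t - 5)*(t + 1)*(t - 2)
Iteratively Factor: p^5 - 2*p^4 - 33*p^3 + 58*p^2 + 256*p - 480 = (p - 5)*(p^4 + 3*p^3 - 18*p^2 - 32*p + 96) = (p - 5)*(p - 3)*(p^3 + 6*p^2 - 32) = (p - 5)*(p - 3)*(p + 4)*(p^2 + 2*p - 8) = (p - 5)*(p - 3)*(p - 2)*(p + 4)*(p + 4)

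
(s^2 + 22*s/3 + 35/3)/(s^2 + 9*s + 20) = (s + 7/3)/(s + 4)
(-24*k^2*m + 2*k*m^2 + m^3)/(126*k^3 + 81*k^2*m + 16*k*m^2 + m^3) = m*(-4*k + m)/(21*k^2 + 10*k*m + m^2)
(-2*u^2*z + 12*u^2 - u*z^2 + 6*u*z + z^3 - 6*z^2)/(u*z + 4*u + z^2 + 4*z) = (-2*u*z + 12*u + z^2 - 6*z)/(z + 4)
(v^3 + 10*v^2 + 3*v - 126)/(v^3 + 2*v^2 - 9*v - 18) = (v^2 + 13*v + 42)/(v^2 + 5*v + 6)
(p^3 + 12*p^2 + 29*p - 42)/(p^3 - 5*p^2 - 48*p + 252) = (p^2 + 5*p - 6)/(p^2 - 12*p + 36)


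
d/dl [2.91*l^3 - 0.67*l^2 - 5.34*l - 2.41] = 8.73*l^2 - 1.34*l - 5.34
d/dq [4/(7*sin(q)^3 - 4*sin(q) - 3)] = 4*(4 - 21*sin(q)^2)*cos(q)/(-7*sin(q)^3 + 4*sin(q) + 3)^2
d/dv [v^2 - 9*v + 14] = 2*v - 9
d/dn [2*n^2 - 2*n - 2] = 4*n - 2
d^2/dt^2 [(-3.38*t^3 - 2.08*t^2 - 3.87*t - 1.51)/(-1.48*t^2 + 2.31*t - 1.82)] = (-1.4210854715202e-14*t^5 + 2.8421709430404e-14*t^4 + 49.039204*t^3 - 99.03228*t^2 - 26.344248*t + 54.300442)/(3.241792*t^6 - 15.179472*t^5 + 35.651868*t^4 - 49.659687*t^3 + 43.842162*t^2 - 22.954932*t + 6.028568)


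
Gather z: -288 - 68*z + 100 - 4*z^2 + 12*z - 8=-4*z^2 - 56*z - 196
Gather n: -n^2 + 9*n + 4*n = -n^2 + 13*n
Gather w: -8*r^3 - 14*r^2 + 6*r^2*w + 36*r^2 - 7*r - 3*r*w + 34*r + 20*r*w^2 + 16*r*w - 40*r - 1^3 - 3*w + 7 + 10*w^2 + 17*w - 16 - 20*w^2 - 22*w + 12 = -8*r^3 + 22*r^2 - 13*r + w^2*(20*r - 10) + w*(6*r^2 + 13*r - 8) + 2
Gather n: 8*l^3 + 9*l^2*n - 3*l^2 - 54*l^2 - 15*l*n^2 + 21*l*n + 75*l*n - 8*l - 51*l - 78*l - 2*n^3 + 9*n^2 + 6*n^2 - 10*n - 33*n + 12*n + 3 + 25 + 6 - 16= 8*l^3 - 57*l^2 - 137*l - 2*n^3 + n^2*(15 - 15*l) + n*(9*l^2 + 96*l - 31) + 18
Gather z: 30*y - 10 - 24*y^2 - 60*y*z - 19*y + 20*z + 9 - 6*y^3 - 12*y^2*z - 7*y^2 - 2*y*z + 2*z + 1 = -6*y^3 - 31*y^2 + 11*y + z*(-12*y^2 - 62*y + 22)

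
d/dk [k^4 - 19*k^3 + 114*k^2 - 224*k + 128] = 4*k^3 - 57*k^2 + 228*k - 224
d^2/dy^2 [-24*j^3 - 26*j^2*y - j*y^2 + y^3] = -2*j + 6*y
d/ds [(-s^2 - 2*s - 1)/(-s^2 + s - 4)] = 3*(-s^2 + 2*s + 3)/(s^4 - 2*s^3 + 9*s^2 - 8*s + 16)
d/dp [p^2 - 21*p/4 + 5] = 2*p - 21/4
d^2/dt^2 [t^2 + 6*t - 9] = 2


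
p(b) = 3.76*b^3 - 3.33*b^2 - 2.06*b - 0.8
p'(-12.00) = 1702.18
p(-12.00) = -6952.88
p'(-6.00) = 443.98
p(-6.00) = -920.48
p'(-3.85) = 190.78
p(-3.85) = -256.80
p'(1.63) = 17.05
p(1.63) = 3.28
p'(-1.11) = 19.23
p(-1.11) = -7.76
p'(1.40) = 10.72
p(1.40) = 0.11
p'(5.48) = 300.19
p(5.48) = 506.68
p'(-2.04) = 58.47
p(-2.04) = -42.38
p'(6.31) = 405.04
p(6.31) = 798.27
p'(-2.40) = 78.90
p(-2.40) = -67.02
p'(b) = 11.28*b^2 - 6.66*b - 2.06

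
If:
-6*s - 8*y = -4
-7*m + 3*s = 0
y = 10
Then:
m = -38/7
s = -38/3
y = 10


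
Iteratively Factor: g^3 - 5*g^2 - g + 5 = (g - 1)*(g^2 - 4*g - 5) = (g - 1)*(g + 1)*(g - 5)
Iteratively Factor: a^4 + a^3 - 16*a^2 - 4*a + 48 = (a + 2)*(a^3 - a^2 - 14*a + 24) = (a + 2)*(a + 4)*(a^2 - 5*a + 6) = (a - 3)*(a + 2)*(a + 4)*(a - 2)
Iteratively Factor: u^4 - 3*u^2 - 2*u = (u + 1)*(u^3 - u^2 - 2*u) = (u - 2)*(u + 1)*(u^2 + u) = u*(u - 2)*(u + 1)*(u + 1)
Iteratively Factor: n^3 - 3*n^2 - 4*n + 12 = (n - 3)*(n^2 - 4) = (n - 3)*(n - 2)*(n + 2)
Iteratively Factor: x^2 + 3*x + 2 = (x + 2)*(x + 1)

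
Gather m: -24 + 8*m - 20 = 8*m - 44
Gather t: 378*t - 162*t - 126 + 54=216*t - 72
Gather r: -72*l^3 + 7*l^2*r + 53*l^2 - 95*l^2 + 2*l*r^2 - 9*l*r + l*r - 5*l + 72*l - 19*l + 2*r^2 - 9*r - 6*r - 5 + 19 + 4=-72*l^3 - 42*l^2 + 48*l + r^2*(2*l + 2) + r*(7*l^2 - 8*l - 15) + 18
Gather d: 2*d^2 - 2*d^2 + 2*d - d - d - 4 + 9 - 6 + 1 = 0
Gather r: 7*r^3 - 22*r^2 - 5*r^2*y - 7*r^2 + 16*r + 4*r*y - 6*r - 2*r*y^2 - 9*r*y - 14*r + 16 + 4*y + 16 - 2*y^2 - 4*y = 7*r^3 + r^2*(-5*y - 29) + r*(-2*y^2 - 5*y - 4) - 2*y^2 + 32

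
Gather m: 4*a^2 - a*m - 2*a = 4*a^2 - a*m - 2*a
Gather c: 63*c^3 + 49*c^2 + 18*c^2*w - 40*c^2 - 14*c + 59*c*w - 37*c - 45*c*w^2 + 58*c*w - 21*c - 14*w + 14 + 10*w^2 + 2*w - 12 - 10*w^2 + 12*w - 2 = 63*c^3 + c^2*(18*w + 9) + c*(-45*w^2 + 117*w - 72)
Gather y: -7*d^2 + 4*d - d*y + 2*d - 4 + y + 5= -7*d^2 + 6*d + y*(1 - d) + 1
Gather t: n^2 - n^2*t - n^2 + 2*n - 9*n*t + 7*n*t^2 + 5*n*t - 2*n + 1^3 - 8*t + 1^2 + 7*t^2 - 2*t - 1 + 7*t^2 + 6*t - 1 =t^2*(7*n + 14) + t*(-n^2 - 4*n - 4)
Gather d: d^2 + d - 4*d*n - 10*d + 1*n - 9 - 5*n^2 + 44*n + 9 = d^2 + d*(-4*n - 9) - 5*n^2 + 45*n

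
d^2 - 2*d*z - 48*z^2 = (d - 8*z)*(d + 6*z)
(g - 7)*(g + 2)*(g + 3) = g^3 - 2*g^2 - 29*g - 42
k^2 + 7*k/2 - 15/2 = (k - 3/2)*(k + 5)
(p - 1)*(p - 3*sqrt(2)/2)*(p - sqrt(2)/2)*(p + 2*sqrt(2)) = p^4 - p^3 - 13*p^2/2 + 3*sqrt(2)*p + 13*p/2 - 3*sqrt(2)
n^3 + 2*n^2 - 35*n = n*(n - 5)*(n + 7)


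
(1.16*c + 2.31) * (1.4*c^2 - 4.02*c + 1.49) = 1.624*c^3 - 1.4292*c^2 - 7.5578*c + 3.4419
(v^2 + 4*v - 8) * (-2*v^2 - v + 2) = -2*v^4 - 9*v^3 + 14*v^2 + 16*v - 16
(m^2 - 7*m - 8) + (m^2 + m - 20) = 2*m^2 - 6*m - 28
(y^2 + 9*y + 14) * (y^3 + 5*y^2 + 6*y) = y^5 + 14*y^4 + 65*y^3 + 124*y^2 + 84*y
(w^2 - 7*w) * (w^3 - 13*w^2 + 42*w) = w^5 - 20*w^4 + 133*w^3 - 294*w^2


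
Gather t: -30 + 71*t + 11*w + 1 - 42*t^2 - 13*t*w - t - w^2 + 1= -42*t^2 + t*(70 - 13*w) - w^2 + 11*w - 28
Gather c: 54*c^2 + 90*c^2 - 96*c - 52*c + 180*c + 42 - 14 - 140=144*c^2 + 32*c - 112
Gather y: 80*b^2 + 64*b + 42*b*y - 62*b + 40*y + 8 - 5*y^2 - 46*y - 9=80*b^2 + 2*b - 5*y^2 + y*(42*b - 6) - 1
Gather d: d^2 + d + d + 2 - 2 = d^2 + 2*d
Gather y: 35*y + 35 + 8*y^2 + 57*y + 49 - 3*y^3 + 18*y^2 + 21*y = -3*y^3 + 26*y^2 + 113*y + 84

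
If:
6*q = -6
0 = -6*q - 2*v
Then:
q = -1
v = 3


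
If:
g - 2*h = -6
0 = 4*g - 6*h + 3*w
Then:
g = 18 - 3*w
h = 12 - 3*w/2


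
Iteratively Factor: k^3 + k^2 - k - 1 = (k + 1)*(k^2 - 1) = (k - 1)*(k + 1)*(k + 1)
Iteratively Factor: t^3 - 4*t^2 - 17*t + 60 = (t - 3)*(t^2 - t - 20) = (t - 5)*(t - 3)*(t + 4)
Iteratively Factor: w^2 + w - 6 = (w + 3)*(w - 2)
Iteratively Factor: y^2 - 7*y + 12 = (y - 3)*(y - 4)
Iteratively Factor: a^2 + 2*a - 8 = (a + 4)*(a - 2)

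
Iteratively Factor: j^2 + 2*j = (j)*(j + 2)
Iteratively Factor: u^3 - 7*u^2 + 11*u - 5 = (u - 1)*(u^2 - 6*u + 5) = (u - 1)^2*(u - 5)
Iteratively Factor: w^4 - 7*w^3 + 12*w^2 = (w - 4)*(w^3 - 3*w^2) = w*(w - 4)*(w^2 - 3*w) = w^2*(w - 4)*(w - 3)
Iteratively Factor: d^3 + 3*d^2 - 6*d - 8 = (d - 2)*(d^2 + 5*d + 4) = (d - 2)*(d + 4)*(d + 1)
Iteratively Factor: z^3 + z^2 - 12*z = (z)*(z^2 + z - 12) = z*(z - 3)*(z + 4)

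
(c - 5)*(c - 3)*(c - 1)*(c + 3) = c^4 - 6*c^3 - 4*c^2 + 54*c - 45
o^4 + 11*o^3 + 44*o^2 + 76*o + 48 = (o + 2)^2*(o + 3)*(o + 4)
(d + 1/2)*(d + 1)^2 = d^3 + 5*d^2/2 + 2*d + 1/2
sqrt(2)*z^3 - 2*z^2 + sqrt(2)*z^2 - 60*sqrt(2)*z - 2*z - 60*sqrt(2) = (z - 6*sqrt(2))*(z + 5*sqrt(2))*(sqrt(2)*z + sqrt(2))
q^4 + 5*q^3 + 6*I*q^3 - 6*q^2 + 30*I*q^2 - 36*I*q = q*(q - 1)*(q + 6)*(q + 6*I)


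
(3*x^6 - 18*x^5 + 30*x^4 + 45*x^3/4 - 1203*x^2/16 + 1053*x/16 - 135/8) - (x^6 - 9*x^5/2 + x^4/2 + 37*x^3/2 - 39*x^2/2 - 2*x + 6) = 2*x^6 - 27*x^5/2 + 59*x^4/2 - 29*x^3/4 - 891*x^2/16 + 1085*x/16 - 183/8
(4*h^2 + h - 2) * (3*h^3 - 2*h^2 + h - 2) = 12*h^5 - 5*h^4 - 4*h^3 - 3*h^2 - 4*h + 4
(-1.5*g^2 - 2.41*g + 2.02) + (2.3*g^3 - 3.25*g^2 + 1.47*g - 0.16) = 2.3*g^3 - 4.75*g^2 - 0.94*g + 1.86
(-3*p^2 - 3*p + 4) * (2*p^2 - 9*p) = -6*p^4 + 21*p^3 + 35*p^2 - 36*p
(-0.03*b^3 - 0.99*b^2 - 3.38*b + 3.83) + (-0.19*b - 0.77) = -0.03*b^3 - 0.99*b^2 - 3.57*b + 3.06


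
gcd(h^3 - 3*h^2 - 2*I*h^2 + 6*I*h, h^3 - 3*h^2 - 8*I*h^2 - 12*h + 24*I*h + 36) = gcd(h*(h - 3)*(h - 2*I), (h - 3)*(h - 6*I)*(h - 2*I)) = h^2 + h*(-3 - 2*I) + 6*I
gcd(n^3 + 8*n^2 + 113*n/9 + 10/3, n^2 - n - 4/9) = n + 1/3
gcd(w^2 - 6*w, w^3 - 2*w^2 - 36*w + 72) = w - 6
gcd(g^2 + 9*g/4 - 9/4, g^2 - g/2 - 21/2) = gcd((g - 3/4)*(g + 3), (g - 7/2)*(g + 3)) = g + 3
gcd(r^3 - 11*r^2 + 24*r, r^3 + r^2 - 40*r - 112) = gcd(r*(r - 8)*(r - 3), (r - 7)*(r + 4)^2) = 1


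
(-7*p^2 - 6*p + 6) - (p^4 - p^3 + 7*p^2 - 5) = -p^4 + p^3 - 14*p^2 - 6*p + 11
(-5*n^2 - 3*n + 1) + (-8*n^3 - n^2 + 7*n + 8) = -8*n^3 - 6*n^2 + 4*n + 9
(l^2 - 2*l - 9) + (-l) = l^2 - 3*l - 9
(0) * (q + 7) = 0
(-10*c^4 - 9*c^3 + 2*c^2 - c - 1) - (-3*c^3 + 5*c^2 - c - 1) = -10*c^4 - 6*c^3 - 3*c^2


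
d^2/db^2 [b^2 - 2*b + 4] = 2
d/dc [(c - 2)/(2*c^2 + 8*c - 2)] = (c^2 + 4*c - 2*(c - 2)*(c + 2) - 1)/(2*(c^2 + 4*c - 1)^2)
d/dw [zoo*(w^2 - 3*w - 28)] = zoo*(w + 1)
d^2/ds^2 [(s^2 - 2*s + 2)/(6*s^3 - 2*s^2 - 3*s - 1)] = 2*(36*s^6 - 216*s^5 + 558*s^4 - 200*s^3 - 162*s^2 + 84*s + 21)/(216*s^9 - 216*s^8 - 252*s^7 + 100*s^6 + 198*s^5 + 42*s^4 - 45*s^3 - 33*s^2 - 9*s - 1)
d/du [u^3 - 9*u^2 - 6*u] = 3*u^2 - 18*u - 6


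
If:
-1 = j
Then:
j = -1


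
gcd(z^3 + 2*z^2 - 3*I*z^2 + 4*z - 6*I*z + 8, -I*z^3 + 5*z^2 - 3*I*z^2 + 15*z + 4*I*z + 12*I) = z + I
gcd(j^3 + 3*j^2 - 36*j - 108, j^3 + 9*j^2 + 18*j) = j^2 + 9*j + 18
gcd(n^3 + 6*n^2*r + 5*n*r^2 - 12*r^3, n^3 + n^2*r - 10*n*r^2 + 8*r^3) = -n^2 - 3*n*r + 4*r^2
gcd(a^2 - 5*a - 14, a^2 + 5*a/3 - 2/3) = a + 2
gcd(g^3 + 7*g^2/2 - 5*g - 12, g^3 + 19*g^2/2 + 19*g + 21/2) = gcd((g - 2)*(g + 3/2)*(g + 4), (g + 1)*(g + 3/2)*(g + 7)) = g + 3/2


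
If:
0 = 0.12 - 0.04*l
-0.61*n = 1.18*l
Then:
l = 3.00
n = -5.80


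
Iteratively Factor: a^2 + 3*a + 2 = (a + 2)*(a + 1)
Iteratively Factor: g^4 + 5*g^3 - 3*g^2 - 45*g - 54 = (g + 3)*(g^3 + 2*g^2 - 9*g - 18) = (g + 2)*(g + 3)*(g^2 - 9) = (g - 3)*(g + 2)*(g + 3)*(g + 3)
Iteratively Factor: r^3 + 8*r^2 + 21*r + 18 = (r + 3)*(r^2 + 5*r + 6) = (r + 2)*(r + 3)*(r + 3)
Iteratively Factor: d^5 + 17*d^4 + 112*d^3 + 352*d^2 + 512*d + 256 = (d + 4)*(d^4 + 13*d^3 + 60*d^2 + 112*d + 64) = (d + 4)^2*(d^3 + 9*d^2 + 24*d + 16) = (d + 4)^3*(d^2 + 5*d + 4) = (d + 1)*(d + 4)^3*(d + 4)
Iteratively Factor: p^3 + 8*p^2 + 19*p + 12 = (p + 4)*(p^2 + 4*p + 3) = (p + 3)*(p + 4)*(p + 1)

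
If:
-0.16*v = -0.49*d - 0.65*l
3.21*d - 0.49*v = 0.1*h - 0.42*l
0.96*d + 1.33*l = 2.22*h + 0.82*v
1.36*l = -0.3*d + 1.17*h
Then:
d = 0.00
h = 0.00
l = 0.00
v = 0.00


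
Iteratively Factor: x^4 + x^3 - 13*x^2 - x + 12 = (x - 1)*(x^3 + 2*x^2 - 11*x - 12) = (x - 3)*(x - 1)*(x^2 + 5*x + 4) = (x - 3)*(x - 1)*(x + 1)*(x + 4)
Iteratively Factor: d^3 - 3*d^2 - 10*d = (d - 5)*(d^2 + 2*d) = d*(d - 5)*(d + 2)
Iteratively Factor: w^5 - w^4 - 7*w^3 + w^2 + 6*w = (w)*(w^4 - w^3 - 7*w^2 + w + 6) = w*(w + 2)*(w^3 - 3*w^2 - w + 3) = w*(w + 1)*(w + 2)*(w^2 - 4*w + 3) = w*(w - 3)*(w + 1)*(w + 2)*(w - 1)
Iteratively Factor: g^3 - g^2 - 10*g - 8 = (g + 2)*(g^2 - 3*g - 4) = (g + 1)*(g + 2)*(g - 4)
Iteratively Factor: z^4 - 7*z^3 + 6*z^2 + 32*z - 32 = (z - 4)*(z^3 - 3*z^2 - 6*z + 8) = (z - 4)^2*(z^2 + z - 2) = (z - 4)^2*(z + 2)*(z - 1)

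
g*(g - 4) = g^2 - 4*g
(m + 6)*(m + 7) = m^2 + 13*m + 42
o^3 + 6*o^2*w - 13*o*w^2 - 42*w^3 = (o - 3*w)*(o + 2*w)*(o + 7*w)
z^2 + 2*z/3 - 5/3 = (z - 1)*(z + 5/3)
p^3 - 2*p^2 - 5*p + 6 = (p - 3)*(p - 1)*(p + 2)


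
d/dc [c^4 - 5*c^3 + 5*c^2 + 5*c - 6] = 4*c^3 - 15*c^2 + 10*c + 5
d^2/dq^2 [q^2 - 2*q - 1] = 2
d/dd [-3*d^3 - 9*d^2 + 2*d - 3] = -9*d^2 - 18*d + 2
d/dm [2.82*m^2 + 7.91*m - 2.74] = 5.64*m + 7.91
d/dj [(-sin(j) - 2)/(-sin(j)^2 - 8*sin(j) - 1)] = (-4*sin(j) + cos(j)^2 - 16)*cos(j)/(sin(j)^2 + 8*sin(j) + 1)^2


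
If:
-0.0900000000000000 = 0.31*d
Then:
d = -0.29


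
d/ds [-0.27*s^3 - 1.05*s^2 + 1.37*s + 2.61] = -0.81*s^2 - 2.1*s + 1.37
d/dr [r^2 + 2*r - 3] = 2*r + 2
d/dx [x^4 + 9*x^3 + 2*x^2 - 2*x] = 4*x^3 + 27*x^2 + 4*x - 2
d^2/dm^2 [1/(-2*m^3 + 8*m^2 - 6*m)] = (m*(3*m - 4)*(m^2 - 4*m + 3) - (3*m^2 - 8*m + 3)^2)/(m^3*(m^2 - 4*m + 3)^3)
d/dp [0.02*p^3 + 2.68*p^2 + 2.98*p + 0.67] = 0.06*p^2 + 5.36*p + 2.98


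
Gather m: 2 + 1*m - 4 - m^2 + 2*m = -m^2 + 3*m - 2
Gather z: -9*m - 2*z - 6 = -9*m - 2*z - 6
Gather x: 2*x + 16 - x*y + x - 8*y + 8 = x*(3 - y) - 8*y + 24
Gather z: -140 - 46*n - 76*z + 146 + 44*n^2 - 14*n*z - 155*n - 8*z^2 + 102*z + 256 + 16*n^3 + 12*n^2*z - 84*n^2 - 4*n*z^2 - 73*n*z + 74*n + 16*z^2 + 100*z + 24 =16*n^3 - 40*n^2 - 127*n + z^2*(8 - 4*n) + z*(12*n^2 - 87*n + 126) + 286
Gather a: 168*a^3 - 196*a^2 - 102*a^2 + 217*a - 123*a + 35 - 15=168*a^3 - 298*a^2 + 94*a + 20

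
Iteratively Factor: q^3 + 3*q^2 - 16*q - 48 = (q + 4)*(q^2 - q - 12) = (q - 4)*(q + 4)*(q + 3)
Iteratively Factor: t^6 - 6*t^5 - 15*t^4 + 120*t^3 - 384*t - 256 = (t - 4)*(t^5 - 2*t^4 - 23*t^3 + 28*t^2 + 112*t + 64) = (t - 4)^2*(t^4 + 2*t^3 - 15*t^2 - 32*t - 16) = (t - 4)^2*(t + 1)*(t^3 + t^2 - 16*t - 16) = (t - 4)^2*(t + 1)^2*(t^2 - 16) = (t - 4)^2*(t + 1)^2*(t + 4)*(t - 4)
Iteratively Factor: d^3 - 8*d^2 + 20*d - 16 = (d - 4)*(d^2 - 4*d + 4) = (d - 4)*(d - 2)*(d - 2)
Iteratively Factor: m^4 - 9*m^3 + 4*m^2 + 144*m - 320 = (m - 5)*(m^3 - 4*m^2 - 16*m + 64) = (m - 5)*(m - 4)*(m^2 - 16) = (m - 5)*(m - 4)^2*(m + 4)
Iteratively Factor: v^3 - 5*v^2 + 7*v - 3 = (v - 1)*(v^2 - 4*v + 3) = (v - 3)*(v - 1)*(v - 1)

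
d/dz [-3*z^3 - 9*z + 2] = -9*z^2 - 9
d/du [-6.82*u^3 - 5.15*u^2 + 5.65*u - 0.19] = -20.46*u^2 - 10.3*u + 5.65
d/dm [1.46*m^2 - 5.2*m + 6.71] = 2.92*m - 5.2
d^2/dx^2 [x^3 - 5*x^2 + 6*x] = 6*x - 10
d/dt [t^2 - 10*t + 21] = 2*t - 10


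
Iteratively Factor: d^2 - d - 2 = (d - 2)*(d + 1)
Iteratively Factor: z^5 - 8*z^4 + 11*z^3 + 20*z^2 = (z + 1)*(z^4 - 9*z^3 + 20*z^2) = (z - 5)*(z + 1)*(z^3 - 4*z^2) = z*(z - 5)*(z + 1)*(z^2 - 4*z) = z^2*(z - 5)*(z + 1)*(z - 4)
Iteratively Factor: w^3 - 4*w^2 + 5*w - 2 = (w - 1)*(w^2 - 3*w + 2) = (w - 1)^2*(w - 2)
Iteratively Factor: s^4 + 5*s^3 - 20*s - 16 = (s + 4)*(s^3 + s^2 - 4*s - 4) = (s + 2)*(s + 4)*(s^2 - s - 2) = (s + 1)*(s + 2)*(s + 4)*(s - 2)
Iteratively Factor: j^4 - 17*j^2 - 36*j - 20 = (j + 1)*(j^3 - j^2 - 16*j - 20) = (j - 5)*(j + 1)*(j^2 + 4*j + 4) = (j - 5)*(j + 1)*(j + 2)*(j + 2)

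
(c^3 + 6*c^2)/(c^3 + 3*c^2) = (c + 6)/(c + 3)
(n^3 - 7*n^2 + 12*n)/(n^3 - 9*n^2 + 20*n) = (n - 3)/(n - 5)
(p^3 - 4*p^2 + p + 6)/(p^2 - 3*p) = p - 1 - 2/p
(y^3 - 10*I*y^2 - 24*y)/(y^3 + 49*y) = (y^2 - 10*I*y - 24)/(y^2 + 49)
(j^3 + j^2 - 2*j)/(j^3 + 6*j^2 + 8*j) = (j - 1)/(j + 4)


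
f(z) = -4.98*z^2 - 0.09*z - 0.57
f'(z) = -9.96*z - 0.09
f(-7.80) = -302.85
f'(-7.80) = 77.60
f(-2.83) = -40.20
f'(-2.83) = 28.10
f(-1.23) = -7.99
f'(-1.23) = 12.16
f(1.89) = -18.53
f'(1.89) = -18.91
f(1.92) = -19.10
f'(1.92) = -19.21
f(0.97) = -5.34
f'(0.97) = -9.75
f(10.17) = -516.56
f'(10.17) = -101.38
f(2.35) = -28.28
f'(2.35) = -23.50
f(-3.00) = -45.12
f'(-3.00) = 29.79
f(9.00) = -404.76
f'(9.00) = -89.73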